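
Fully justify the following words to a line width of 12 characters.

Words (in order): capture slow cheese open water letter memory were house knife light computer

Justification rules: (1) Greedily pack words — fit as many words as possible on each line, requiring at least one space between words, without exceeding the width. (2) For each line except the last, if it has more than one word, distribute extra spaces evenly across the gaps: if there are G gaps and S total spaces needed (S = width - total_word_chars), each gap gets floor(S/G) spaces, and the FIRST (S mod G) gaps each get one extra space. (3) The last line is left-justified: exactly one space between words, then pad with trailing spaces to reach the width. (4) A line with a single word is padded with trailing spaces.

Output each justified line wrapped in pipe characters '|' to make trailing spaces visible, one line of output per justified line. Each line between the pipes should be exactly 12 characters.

Answer: |capture slow|
|cheese  open|
|water letter|
|memory  were|
|house  knife|
|light       |
|computer    |

Derivation:
Line 1: ['capture', 'slow'] (min_width=12, slack=0)
Line 2: ['cheese', 'open'] (min_width=11, slack=1)
Line 3: ['water', 'letter'] (min_width=12, slack=0)
Line 4: ['memory', 'were'] (min_width=11, slack=1)
Line 5: ['house', 'knife'] (min_width=11, slack=1)
Line 6: ['light'] (min_width=5, slack=7)
Line 7: ['computer'] (min_width=8, slack=4)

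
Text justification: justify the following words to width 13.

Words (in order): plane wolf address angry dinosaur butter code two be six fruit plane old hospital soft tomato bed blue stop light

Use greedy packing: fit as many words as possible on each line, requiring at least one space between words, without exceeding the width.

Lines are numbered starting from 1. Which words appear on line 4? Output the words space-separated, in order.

Line 1: ['plane', 'wolf'] (min_width=10, slack=3)
Line 2: ['address', 'angry'] (min_width=13, slack=0)
Line 3: ['dinosaur'] (min_width=8, slack=5)
Line 4: ['butter', 'code'] (min_width=11, slack=2)
Line 5: ['two', 'be', 'six'] (min_width=10, slack=3)
Line 6: ['fruit', 'plane'] (min_width=11, slack=2)
Line 7: ['old', 'hospital'] (min_width=12, slack=1)
Line 8: ['soft', 'tomato'] (min_width=11, slack=2)
Line 9: ['bed', 'blue', 'stop'] (min_width=13, slack=0)
Line 10: ['light'] (min_width=5, slack=8)

Answer: butter code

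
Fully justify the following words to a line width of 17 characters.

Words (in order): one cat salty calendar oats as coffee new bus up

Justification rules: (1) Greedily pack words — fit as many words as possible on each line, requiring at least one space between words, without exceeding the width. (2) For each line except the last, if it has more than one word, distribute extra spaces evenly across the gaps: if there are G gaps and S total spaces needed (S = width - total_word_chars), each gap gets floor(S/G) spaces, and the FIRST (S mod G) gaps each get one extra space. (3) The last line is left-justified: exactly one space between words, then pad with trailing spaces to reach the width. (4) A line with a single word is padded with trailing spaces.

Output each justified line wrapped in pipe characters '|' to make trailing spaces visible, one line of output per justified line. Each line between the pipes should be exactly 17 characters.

Answer: |one   cat   salty|
|calendar  oats as|
|coffee new bus up|

Derivation:
Line 1: ['one', 'cat', 'salty'] (min_width=13, slack=4)
Line 2: ['calendar', 'oats', 'as'] (min_width=16, slack=1)
Line 3: ['coffee', 'new', 'bus', 'up'] (min_width=17, slack=0)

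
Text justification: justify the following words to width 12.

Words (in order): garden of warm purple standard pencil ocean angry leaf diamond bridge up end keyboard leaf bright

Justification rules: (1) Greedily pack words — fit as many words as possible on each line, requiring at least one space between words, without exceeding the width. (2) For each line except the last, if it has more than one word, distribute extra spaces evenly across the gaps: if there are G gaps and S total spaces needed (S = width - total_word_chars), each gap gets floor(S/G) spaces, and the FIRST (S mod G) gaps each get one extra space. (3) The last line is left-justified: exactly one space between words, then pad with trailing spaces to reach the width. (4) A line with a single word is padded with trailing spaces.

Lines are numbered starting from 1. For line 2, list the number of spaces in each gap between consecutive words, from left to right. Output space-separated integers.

Line 1: ['garden', 'of'] (min_width=9, slack=3)
Line 2: ['warm', 'purple'] (min_width=11, slack=1)
Line 3: ['standard'] (min_width=8, slack=4)
Line 4: ['pencil', 'ocean'] (min_width=12, slack=0)
Line 5: ['angry', 'leaf'] (min_width=10, slack=2)
Line 6: ['diamond'] (min_width=7, slack=5)
Line 7: ['bridge', 'up'] (min_width=9, slack=3)
Line 8: ['end', 'keyboard'] (min_width=12, slack=0)
Line 9: ['leaf', 'bright'] (min_width=11, slack=1)

Answer: 2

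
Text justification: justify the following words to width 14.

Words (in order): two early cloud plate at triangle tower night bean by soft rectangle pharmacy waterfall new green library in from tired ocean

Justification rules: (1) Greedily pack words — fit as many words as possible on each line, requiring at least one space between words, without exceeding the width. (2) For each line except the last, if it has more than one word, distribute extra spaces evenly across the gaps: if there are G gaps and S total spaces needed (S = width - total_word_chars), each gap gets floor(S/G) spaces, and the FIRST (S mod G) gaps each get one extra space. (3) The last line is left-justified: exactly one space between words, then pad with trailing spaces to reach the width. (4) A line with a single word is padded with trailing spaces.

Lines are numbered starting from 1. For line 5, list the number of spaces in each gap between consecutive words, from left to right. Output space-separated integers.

Answer: 1

Derivation:
Line 1: ['two', 'early'] (min_width=9, slack=5)
Line 2: ['cloud', 'plate', 'at'] (min_width=14, slack=0)
Line 3: ['triangle', 'tower'] (min_width=14, slack=0)
Line 4: ['night', 'bean', 'by'] (min_width=13, slack=1)
Line 5: ['soft', 'rectangle'] (min_width=14, slack=0)
Line 6: ['pharmacy'] (min_width=8, slack=6)
Line 7: ['waterfall', 'new'] (min_width=13, slack=1)
Line 8: ['green', 'library'] (min_width=13, slack=1)
Line 9: ['in', 'from', 'tired'] (min_width=13, slack=1)
Line 10: ['ocean'] (min_width=5, slack=9)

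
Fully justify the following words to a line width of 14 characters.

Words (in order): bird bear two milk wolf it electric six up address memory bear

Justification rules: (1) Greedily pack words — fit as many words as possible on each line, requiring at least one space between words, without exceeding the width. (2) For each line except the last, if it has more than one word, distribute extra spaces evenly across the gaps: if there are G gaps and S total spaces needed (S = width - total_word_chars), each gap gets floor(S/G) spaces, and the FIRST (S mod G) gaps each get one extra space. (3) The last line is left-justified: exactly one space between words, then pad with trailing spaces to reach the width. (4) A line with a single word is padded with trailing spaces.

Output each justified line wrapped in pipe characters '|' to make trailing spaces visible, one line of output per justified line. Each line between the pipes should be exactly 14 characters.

Answer: |bird  bear two|
|milk  wolf  it|
|electric   six|
|up     address|
|memory bear   |

Derivation:
Line 1: ['bird', 'bear', 'two'] (min_width=13, slack=1)
Line 2: ['milk', 'wolf', 'it'] (min_width=12, slack=2)
Line 3: ['electric', 'six'] (min_width=12, slack=2)
Line 4: ['up', 'address'] (min_width=10, slack=4)
Line 5: ['memory', 'bear'] (min_width=11, slack=3)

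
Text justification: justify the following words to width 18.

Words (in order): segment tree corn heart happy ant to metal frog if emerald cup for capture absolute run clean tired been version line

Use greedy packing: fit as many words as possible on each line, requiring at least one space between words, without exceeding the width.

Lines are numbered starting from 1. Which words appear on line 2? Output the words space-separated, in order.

Answer: heart happy ant to

Derivation:
Line 1: ['segment', 'tree', 'corn'] (min_width=17, slack=1)
Line 2: ['heart', 'happy', 'ant', 'to'] (min_width=18, slack=0)
Line 3: ['metal', 'frog', 'if'] (min_width=13, slack=5)
Line 4: ['emerald', 'cup', 'for'] (min_width=15, slack=3)
Line 5: ['capture', 'absolute'] (min_width=16, slack=2)
Line 6: ['run', 'clean', 'tired'] (min_width=15, slack=3)
Line 7: ['been', 'version', 'line'] (min_width=17, slack=1)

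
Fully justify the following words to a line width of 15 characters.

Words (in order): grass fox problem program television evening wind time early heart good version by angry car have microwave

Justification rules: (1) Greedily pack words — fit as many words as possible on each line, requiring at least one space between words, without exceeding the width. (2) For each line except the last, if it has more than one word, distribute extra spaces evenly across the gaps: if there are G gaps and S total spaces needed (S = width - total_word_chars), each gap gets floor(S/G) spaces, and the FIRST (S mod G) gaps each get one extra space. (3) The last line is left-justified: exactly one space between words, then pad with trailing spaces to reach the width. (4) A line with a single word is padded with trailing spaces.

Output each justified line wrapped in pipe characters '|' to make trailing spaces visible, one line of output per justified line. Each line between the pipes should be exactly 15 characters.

Answer: |grass       fox|
|problem program|
|television     |
|evening    wind|
|time      early|
|heart      good|
|version      by|
|angry  car have|
|microwave      |

Derivation:
Line 1: ['grass', 'fox'] (min_width=9, slack=6)
Line 2: ['problem', 'program'] (min_width=15, slack=0)
Line 3: ['television'] (min_width=10, slack=5)
Line 4: ['evening', 'wind'] (min_width=12, slack=3)
Line 5: ['time', 'early'] (min_width=10, slack=5)
Line 6: ['heart', 'good'] (min_width=10, slack=5)
Line 7: ['version', 'by'] (min_width=10, slack=5)
Line 8: ['angry', 'car', 'have'] (min_width=14, slack=1)
Line 9: ['microwave'] (min_width=9, slack=6)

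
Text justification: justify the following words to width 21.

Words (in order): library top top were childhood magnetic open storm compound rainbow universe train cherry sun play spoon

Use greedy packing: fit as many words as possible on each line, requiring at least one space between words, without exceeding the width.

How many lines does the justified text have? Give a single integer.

Line 1: ['library', 'top', 'top', 'were'] (min_width=20, slack=1)
Line 2: ['childhood', 'magnetic'] (min_width=18, slack=3)
Line 3: ['open', 'storm', 'compound'] (min_width=19, slack=2)
Line 4: ['rainbow', 'universe'] (min_width=16, slack=5)
Line 5: ['train', 'cherry', 'sun', 'play'] (min_width=21, slack=0)
Line 6: ['spoon'] (min_width=5, slack=16)
Total lines: 6

Answer: 6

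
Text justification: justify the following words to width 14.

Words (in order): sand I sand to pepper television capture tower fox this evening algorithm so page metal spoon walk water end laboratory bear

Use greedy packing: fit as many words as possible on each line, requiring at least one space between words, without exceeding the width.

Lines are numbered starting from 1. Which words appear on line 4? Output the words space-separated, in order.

Line 1: ['sand', 'I', 'sand', 'to'] (min_width=14, slack=0)
Line 2: ['pepper'] (min_width=6, slack=8)
Line 3: ['television'] (min_width=10, slack=4)
Line 4: ['capture', 'tower'] (min_width=13, slack=1)
Line 5: ['fox', 'this'] (min_width=8, slack=6)
Line 6: ['evening'] (min_width=7, slack=7)
Line 7: ['algorithm', 'so'] (min_width=12, slack=2)
Line 8: ['page', 'metal'] (min_width=10, slack=4)
Line 9: ['spoon', 'walk'] (min_width=10, slack=4)
Line 10: ['water', 'end'] (min_width=9, slack=5)
Line 11: ['laboratory'] (min_width=10, slack=4)
Line 12: ['bear'] (min_width=4, slack=10)

Answer: capture tower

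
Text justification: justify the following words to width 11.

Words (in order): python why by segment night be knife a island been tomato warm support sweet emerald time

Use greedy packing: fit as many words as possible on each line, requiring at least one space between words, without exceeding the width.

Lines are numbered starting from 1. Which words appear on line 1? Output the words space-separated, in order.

Line 1: ['python', 'why'] (min_width=10, slack=1)
Line 2: ['by', 'segment'] (min_width=10, slack=1)
Line 3: ['night', 'be'] (min_width=8, slack=3)
Line 4: ['knife', 'a'] (min_width=7, slack=4)
Line 5: ['island', 'been'] (min_width=11, slack=0)
Line 6: ['tomato', 'warm'] (min_width=11, slack=0)
Line 7: ['support'] (min_width=7, slack=4)
Line 8: ['sweet'] (min_width=5, slack=6)
Line 9: ['emerald'] (min_width=7, slack=4)
Line 10: ['time'] (min_width=4, slack=7)

Answer: python why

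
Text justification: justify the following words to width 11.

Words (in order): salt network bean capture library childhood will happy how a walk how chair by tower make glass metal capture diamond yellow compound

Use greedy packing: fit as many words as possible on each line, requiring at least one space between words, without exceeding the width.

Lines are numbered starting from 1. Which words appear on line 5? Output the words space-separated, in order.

Line 1: ['salt'] (min_width=4, slack=7)
Line 2: ['network'] (min_width=7, slack=4)
Line 3: ['bean'] (min_width=4, slack=7)
Line 4: ['capture'] (min_width=7, slack=4)
Line 5: ['library'] (min_width=7, slack=4)
Line 6: ['childhood'] (min_width=9, slack=2)
Line 7: ['will', 'happy'] (min_width=10, slack=1)
Line 8: ['how', 'a', 'walk'] (min_width=10, slack=1)
Line 9: ['how', 'chair'] (min_width=9, slack=2)
Line 10: ['by', 'tower'] (min_width=8, slack=3)
Line 11: ['make', 'glass'] (min_width=10, slack=1)
Line 12: ['metal'] (min_width=5, slack=6)
Line 13: ['capture'] (min_width=7, slack=4)
Line 14: ['diamond'] (min_width=7, slack=4)
Line 15: ['yellow'] (min_width=6, slack=5)
Line 16: ['compound'] (min_width=8, slack=3)

Answer: library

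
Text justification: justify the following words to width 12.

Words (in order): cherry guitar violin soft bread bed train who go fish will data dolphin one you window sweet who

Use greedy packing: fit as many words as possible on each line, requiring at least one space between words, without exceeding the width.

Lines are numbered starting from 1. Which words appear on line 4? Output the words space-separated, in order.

Line 1: ['cherry'] (min_width=6, slack=6)
Line 2: ['guitar'] (min_width=6, slack=6)
Line 3: ['violin', 'soft'] (min_width=11, slack=1)
Line 4: ['bread', 'bed'] (min_width=9, slack=3)
Line 5: ['train', 'who', 'go'] (min_width=12, slack=0)
Line 6: ['fish', 'will'] (min_width=9, slack=3)
Line 7: ['data', 'dolphin'] (min_width=12, slack=0)
Line 8: ['one', 'you'] (min_width=7, slack=5)
Line 9: ['window', 'sweet'] (min_width=12, slack=0)
Line 10: ['who'] (min_width=3, slack=9)

Answer: bread bed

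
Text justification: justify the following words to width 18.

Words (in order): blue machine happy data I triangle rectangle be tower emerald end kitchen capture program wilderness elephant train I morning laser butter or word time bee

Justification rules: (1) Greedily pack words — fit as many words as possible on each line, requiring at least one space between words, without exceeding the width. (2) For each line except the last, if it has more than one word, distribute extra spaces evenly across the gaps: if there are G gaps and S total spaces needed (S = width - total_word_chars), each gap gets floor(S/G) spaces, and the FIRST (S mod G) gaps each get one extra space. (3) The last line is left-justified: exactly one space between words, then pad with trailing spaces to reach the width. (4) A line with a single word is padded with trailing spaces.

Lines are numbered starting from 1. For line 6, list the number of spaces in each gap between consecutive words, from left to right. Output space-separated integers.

Line 1: ['blue', 'machine', 'happy'] (min_width=18, slack=0)
Line 2: ['data', 'I', 'triangle'] (min_width=15, slack=3)
Line 3: ['rectangle', 'be', 'tower'] (min_width=18, slack=0)
Line 4: ['emerald', 'end'] (min_width=11, slack=7)
Line 5: ['kitchen', 'capture'] (min_width=15, slack=3)
Line 6: ['program', 'wilderness'] (min_width=18, slack=0)
Line 7: ['elephant', 'train', 'I'] (min_width=16, slack=2)
Line 8: ['morning', 'laser'] (min_width=13, slack=5)
Line 9: ['butter', 'or', 'word'] (min_width=14, slack=4)
Line 10: ['time', 'bee'] (min_width=8, slack=10)

Answer: 1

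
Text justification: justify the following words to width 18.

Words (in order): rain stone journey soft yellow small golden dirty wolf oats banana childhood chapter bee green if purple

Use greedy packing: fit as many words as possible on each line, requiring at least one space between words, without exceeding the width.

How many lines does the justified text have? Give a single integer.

Answer: 7

Derivation:
Line 1: ['rain', 'stone', 'journey'] (min_width=18, slack=0)
Line 2: ['soft', 'yellow', 'small'] (min_width=17, slack=1)
Line 3: ['golden', 'dirty', 'wolf'] (min_width=17, slack=1)
Line 4: ['oats', 'banana'] (min_width=11, slack=7)
Line 5: ['childhood', 'chapter'] (min_width=17, slack=1)
Line 6: ['bee', 'green', 'if'] (min_width=12, slack=6)
Line 7: ['purple'] (min_width=6, slack=12)
Total lines: 7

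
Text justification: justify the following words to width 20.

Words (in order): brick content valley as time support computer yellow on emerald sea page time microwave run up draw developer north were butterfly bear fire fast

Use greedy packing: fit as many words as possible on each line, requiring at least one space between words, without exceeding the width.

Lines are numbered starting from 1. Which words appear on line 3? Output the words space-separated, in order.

Answer: computer yellow on

Derivation:
Line 1: ['brick', 'content', 'valley'] (min_width=20, slack=0)
Line 2: ['as', 'time', 'support'] (min_width=15, slack=5)
Line 3: ['computer', 'yellow', 'on'] (min_width=18, slack=2)
Line 4: ['emerald', 'sea', 'page'] (min_width=16, slack=4)
Line 5: ['time', 'microwave', 'run'] (min_width=18, slack=2)
Line 6: ['up', 'draw', 'developer'] (min_width=17, slack=3)
Line 7: ['north', 'were', 'butterfly'] (min_width=20, slack=0)
Line 8: ['bear', 'fire', 'fast'] (min_width=14, slack=6)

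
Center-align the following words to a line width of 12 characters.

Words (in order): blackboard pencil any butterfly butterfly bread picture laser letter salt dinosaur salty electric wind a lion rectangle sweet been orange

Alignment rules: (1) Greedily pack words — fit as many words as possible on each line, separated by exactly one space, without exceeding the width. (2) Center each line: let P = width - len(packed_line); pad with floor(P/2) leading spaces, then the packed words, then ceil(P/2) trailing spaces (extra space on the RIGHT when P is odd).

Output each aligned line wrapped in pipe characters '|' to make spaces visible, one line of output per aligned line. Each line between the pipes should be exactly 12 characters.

Answer: | blackboard |
| pencil any |
| butterfly  |
| butterfly  |
|   bread    |
|  picture   |
|laser letter|
|    salt    |
|  dinosaur  |
|   salty    |
|  electric  |
|wind a lion |
| rectangle  |
| sweet been |
|   orange   |

Derivation:
Line 1: ['blackboard'] (min_width=10, slack=2)
Line 2: ['pencil', 'any'] (min_width=10, slack=2)
Line 3: ['butterfly'] (min_width=9, slack=3)
Line 4: ['butterfly'] (min_width=9, slack=3)
Line 5: ['bread'] (min_width=5, slack=7)
Line 6: ['picture'] (min_width=7, slack=5)
Line 7: ['laser', 'letter'] (min_width=12, slack=0)
Line 8: ['salt'] (min_width=4, slack=8)
Line 9: ['dinosaur'] (min_width=8, slack=4)
Line 10: ['salty'] (min_width=5, slack=7)
Line 11: ['electric'] (min_width=8, slack=4)
Line 12: ['wind', 'a', 'lion'] (min_width=11, slack=1)
Line 13: ['rectangle'] (min_width=9, slack=3)
Line 14: ['sweet', 'been'] (min_width=10, slack=2)
Line 15: ['orange'] (min_width=6, slack=6)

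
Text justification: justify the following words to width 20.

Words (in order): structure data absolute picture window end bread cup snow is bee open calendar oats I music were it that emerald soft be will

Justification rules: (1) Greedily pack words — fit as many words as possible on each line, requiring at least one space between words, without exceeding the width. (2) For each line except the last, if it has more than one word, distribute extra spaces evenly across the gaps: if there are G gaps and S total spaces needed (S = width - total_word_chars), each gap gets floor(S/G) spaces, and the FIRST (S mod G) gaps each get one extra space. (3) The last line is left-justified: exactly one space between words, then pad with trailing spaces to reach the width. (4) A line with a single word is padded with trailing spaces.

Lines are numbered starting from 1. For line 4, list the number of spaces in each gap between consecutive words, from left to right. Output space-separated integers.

Answer: 3 2 2

Derivation:
Line 1: ['structure', 'data'] (min_width=14, slack=6)
Line 2: ['absolute', 'picture'] (min_width=16, slack=4)
Line 3: ['window', 'end', 'bread', 'cup'] (min_width=20, slack=0)
Line 4: ['snow', 'is', 'bee', 'open'] (min_width=16, slack=4)
Line 5: ['calendar', 'oats', 'I'] (min_width=15, slack=5)
Line 6: ['music', 'were', 'it', 'that'] (min_width=18, slack=2)
Line 7: ['emerald', 'soft', 'be', 'will'] (min_width=20, slack=0)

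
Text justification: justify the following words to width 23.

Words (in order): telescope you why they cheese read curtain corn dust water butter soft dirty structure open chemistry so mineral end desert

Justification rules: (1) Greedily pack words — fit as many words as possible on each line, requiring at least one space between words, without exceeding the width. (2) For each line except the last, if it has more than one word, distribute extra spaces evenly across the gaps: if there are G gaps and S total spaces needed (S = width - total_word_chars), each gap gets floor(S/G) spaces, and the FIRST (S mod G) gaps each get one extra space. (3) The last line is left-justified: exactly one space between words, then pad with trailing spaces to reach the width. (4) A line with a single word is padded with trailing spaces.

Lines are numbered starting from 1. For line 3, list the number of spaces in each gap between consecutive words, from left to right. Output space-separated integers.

Line 1: ['telescope', 'you', 'why', 'they'] (min_width=22, slack=1)
Line 2: ['cheese', 'read', 'curtain'] (min_width=19, slack=4)
Line 3: ['corn', 'dust', 'water', 'butter'] (min_width=22, slack=1)
Line 4: ['soft', 'dirty', 'structure'] (min_width=20, slack=3)
Line 5: ['open', 'chemistry', 'so'] (min_width=17, slack=6)
Line 6: ['mineral', 'end', 'desert'] (min_width=18, slack=5)

Answer: 2 1 1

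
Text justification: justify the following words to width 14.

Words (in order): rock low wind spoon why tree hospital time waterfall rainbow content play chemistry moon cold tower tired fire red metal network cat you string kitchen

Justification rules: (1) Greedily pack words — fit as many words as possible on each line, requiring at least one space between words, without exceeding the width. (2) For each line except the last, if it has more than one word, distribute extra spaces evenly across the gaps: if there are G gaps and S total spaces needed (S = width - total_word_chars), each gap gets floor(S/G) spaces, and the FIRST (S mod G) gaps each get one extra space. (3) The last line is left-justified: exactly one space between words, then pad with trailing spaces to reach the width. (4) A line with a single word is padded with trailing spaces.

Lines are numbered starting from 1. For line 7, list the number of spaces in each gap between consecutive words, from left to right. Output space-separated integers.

Line 1: ['rock', 'low', 'wind'] (min_width=13, slack=1)
Line 2: ['spoon', 'why', 'tree'] (min_width=14, slack=0)
Line 3: ['hospital', 'time'] (min_width=13, slack=1)
Line 4: ['waterfall'] (min_width=9, slack=5)
Line 5: ['rainbow'] (min_width=7, slack=7)
Line 6: ['content', 'play'] (min_width=12, slack=2)
Line 7: ['chemistry', 'moon'] (min_width=14, slack=0)
Line 8: ['cold', 'tower'] (min_width=10, slack=4)
Line 9: ['tired', 'fire', 'red'] (min_width=14, slack=0)
Line 10: ['metal', 'network'] (min_width=13, slack=1)
Line 11: ['cat', 'you', 'string'] (min_width=14, slack=0)
Line 12: ['kitchen'] (min_width=7, slack=7)

Answer: 1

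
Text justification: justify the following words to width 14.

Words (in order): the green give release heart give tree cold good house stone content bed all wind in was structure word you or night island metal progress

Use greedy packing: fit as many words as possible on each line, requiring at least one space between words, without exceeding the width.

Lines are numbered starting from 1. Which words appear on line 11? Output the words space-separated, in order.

Answer: progress

Derivation:
Line 1: ['the', 'green', 'give'] (min_width=14, slack=0)
Line 2: ['release', 'heart'] (min_width=13, slack=1)
Line 3: ['give', 'tree', 'cold'] (min_width=14, slack=0)
Line 4: ['good', 'house'] (min_width=10, slack=4)
Line 5: ['stone', 'content'] (min_width=13, slack=1)
Line 6: ['bed', 'all', 'wind'] (min_width=12, slack=2)
Line 7: ['in', 'was'] (min_width=6, slack=8)
Line 8: ['structure', 'word'] (min_width=14, slack=0)
Line 9: ['you', 'or', 'night'] (min_width=12, slack=2)
Line 10: ['island', 'metal'] (min_width=12, slack=2)
Line 11: ['progress'] (min_width=8, slack=6)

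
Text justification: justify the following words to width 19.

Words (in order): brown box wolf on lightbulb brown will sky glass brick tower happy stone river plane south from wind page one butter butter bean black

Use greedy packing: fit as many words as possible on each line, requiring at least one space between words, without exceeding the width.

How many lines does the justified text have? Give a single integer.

Line 1: ['brown', 'box', 'wolf', 'on'] (min_width=17, slack=2)
Line 2: ['lightbulb', 'brown'] (min_width=15, slack=4)
Line 3: ['will', 'sky', 'glass'] (min_width=14, slack=5)
Line 4: ['brick', 'tower', 'happy'] (min_width=17, slack=2)
Line 5: ['stone', 'river', 'plane'] (min_width=17, slack=2)
Line 6: ['south', 'from', 'wind'] (min_width=15, slack=4)
Line 7: ['page', 'one', 'butter'] (min_width=15, slack=4)
Line 8: ['butter', 'bean', 'black'] (min_width=17, slack=2)
Total lines: 8

Answer: 8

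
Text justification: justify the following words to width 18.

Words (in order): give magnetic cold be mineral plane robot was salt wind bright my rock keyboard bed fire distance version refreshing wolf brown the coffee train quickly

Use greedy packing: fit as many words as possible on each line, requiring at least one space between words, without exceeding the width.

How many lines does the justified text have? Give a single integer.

Answer: 10

Derivation:
Line 1: ['give', 'magnetic', 'cold'] (min_width=18, slack=0)
Line 2: ['be', 'mineral', 'plane'] (min_width=16, slack=2)
Line 3: ['robot', 'was', 'salt'] (min_width=14, slack=4)
Line 4: ['wind', 'bright', 'my'] (min_width=14, slack=4)
Line 5: ['rock', 'keyboard', 'bed'] (min_width=17, slack=1)
Line 6: ['fire', 'distance'] (min_width=13, slack=5)
Line 7: ['version', 'refreshing'] (min_width=18, slack=0)
Line 8: ['wolf', 'brown', 'the'] (min_width=14, slack=4)
Line 9: ['coffee', 'train'] (min_width=12, slack=6)
Line 10: ['quickly'] (min_width=7, slack=11)
Total lines: 10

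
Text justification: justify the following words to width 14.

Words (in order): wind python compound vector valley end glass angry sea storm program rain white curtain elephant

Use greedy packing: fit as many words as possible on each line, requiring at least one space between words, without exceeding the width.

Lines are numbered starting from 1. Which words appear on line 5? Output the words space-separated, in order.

Answer: angry sea

Derivation:
Line 1: ['wind', 'python'] (min_width=11, slack=3)
Line 2: ['compound'] (min_width=8, slack=6)
Line 3: ['vector', 'valley'] (min_width=13, slack=1)
Line 4: ['end', 'glass'] (min_width=9, slack=5)
Line 5: ['angry', 'sea'] (min_width=9, slack=5)
Line 6: ['storm', 'program'] (min_width=13, slack=1)
Line 7: ['rain', 'white'] (min_width=10, slack=4)
Line 8: ['curtain'] (min_width=7, slack=7)
Line 9: ['elephant'] (min_width=8, slack=6)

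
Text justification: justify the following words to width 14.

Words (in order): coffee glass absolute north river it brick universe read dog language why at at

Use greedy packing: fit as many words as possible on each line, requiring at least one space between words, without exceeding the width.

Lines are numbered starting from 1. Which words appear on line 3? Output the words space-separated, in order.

Answer: river it brick

Derivation:
Line 1: ['coffee', 'glass'] (min_width=12, slack=2)
Line 2: ['absolute', 'north'] (min_width=14, slack=0)
Line 3: ['river', 'it', 'brick'] (min_width=14, slack=0)
Line 4: ['universe', 'read'] (min_width=13, slack=1)
Line 5: ['dog', 'language'] (min_width=12, slack=2)
Line 6: ['why', 'at', 'at'] (min_width=9, slack=5)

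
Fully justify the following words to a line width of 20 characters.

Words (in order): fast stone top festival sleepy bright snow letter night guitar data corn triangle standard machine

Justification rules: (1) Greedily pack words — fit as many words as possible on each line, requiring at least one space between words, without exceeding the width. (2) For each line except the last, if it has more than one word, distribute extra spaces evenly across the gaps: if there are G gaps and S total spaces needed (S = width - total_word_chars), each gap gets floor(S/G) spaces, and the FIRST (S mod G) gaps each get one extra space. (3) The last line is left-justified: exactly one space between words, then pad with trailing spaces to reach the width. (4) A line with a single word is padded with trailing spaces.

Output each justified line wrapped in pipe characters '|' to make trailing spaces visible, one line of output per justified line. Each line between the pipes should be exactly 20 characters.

Line 1: ['fast', 'stone', 'top'] (min_width=14, slack=6)
Line 2: ['festival', 'sleepy'] (min_width=15, slack=5)
Line 3: ['bright', 'snow', 'letter'] (min_width=18, slack=2)
Line 4: ['night', 'guitar', 'data'] (min_width=17, slack=3)
Line 5: ['corn', 'triangle'] (min_width=13, slack=7)
Line 6: ['standard', 'machine'] (min_width=16, slack=4)

Answer: |fast    stone    top|
|festival      sleepy|
|bright  snow  letter|
|night   guitar  data|
|corn        triangle|
|standard machine    |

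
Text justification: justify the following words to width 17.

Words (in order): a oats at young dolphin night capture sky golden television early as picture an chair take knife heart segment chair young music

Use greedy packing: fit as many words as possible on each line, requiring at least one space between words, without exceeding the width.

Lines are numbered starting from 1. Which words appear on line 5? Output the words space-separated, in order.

Line 1: ['a', 'oats', 'at', 'young'] (min_width=15, slack=2)
Line 2: ['dolphin', 'night'] (min_width=13, slack=4)
Line 3: ['capture', 'sky'] (min_width=11, slack=6)
Line 4: ['golden', 'television'] (min_width=17, slack=0)
Line 5: ['early', 'as', 'picture'] (min_width=16, slack=1)
Line 6: ['an', 'chair', 'take'] (min_width=13, slack=4)
Line 7: ['knife', 'heart'] (min_width=11, slack=6)
Line 8: ['segment', 'chair'] (min_width=13, slack=4)
Line 9: ['young', 'music'] (min_width=11, slack=6)

Answer: early as picture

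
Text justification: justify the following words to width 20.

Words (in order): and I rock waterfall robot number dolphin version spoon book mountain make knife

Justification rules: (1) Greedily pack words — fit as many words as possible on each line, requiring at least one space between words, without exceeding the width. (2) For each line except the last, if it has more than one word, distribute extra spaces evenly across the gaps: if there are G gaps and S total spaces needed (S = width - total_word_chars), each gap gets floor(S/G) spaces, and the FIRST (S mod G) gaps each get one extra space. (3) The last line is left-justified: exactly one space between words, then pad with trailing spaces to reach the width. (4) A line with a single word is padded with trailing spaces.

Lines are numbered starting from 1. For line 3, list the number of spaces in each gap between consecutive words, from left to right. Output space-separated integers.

Answer: 2 2

Derivation:
Line 1: ['and', 'I', 'rock', 'waterfall'] (min_width=20, slack=0)
Line 2: ['robot', 'number', 'dolphin'] (min_width=20, slack=0)
Line 3: ['version', 'spoon', 'book'] (min_width=18, slack=2)
Line 4: ['mountain', 'make', 'knife'] (min_width=19, slack=1)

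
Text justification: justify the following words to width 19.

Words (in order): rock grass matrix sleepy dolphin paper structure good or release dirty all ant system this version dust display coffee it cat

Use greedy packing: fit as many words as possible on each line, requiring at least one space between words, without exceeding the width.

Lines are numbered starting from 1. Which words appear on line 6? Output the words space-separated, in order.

Line 1: ['rock', 'grass', 'matrix'] (min_width=17, slack=2)
Line 2: ['sleepy', 'dolphin'] (min_width=14, slack=5)
Line 3: ['paper', 'structure'] (min_width=15, slack=4)
Line 4: ['good', 'or', 'release'] (min_width=15, slack=4)
Line 5: ['dirty', 'all', 'ant'] (min_width=13, slack=6)
Line 6: ['system', 'this', 'version'] (min_width=19, slack=0)
Line 7: ['dust', 'display', 'coffee'] (min_width=19, slack=0)
Line 8: ['it', 'cat'] (min_width=6, slack=13)

Answer: system this version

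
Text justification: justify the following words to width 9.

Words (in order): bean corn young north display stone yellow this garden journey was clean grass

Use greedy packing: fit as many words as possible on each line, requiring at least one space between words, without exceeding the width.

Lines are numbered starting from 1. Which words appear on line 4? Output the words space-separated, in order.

Answer: display

Derivation:
Line 1: ['bean', 'corn'] (min_width=9, slack=0)
Line 2: ['young'] (min_width=5, slack=4)
Line 3: ['north'] (min_width=5, slack=4)
Line 4: ['display'] (min_width=7, slack=2)
Line 5: ['stone'] (min_width=5, slack=4)
Line 6: ['yellow'] (min_width=6, slack=3)
Line 7: ['this'] (min_width=4, slack=5)
Line 8: ['garden'] (min_width=6, slack=3)
Line 9: ['journey'] (min_width=7, slack=2)
Line 10: ['was', 'clean'] (min_width=9, slack=0)
Line 11: ['grass'] (min_width=5, slack=4)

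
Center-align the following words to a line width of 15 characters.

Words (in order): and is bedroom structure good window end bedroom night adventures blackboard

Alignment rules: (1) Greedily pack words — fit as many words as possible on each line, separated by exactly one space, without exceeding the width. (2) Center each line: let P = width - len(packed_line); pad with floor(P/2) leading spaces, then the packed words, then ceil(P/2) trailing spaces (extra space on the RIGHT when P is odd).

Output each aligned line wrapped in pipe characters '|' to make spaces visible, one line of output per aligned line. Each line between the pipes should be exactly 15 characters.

Answer: |and is bedroom |
|structure good |
|  window end   |
| bedroom night |
|  adventures   |
|  blackboard   |

Derivation:
Line 1: ['and', 'is', 'bedroom'] (min_width=14, slack=1)
Line 2: ['structure', 'good'] (min_width=14, slack=1)
Line 3: ['window', 'end'] (min_width=10, slack=5)
Line 4: ['bedroom', 'night'] (min_width=13, slack=2)
Line 5: ['adventures'] (min_width=10, slack=5)
Line 6: ['blackboard'] (min_width=10, slack=5)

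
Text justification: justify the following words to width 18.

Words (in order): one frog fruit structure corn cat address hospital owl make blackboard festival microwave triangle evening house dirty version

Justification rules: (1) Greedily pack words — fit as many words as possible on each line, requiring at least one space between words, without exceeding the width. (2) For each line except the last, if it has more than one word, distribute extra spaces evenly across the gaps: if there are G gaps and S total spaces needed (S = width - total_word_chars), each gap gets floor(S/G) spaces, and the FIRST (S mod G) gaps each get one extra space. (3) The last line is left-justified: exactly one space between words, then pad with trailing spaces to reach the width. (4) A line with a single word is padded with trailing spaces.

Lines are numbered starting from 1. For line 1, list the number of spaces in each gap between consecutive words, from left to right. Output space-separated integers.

Line 1: ['one', 'frog', 'fruit'] (min_width=14, slack=4)
Line 2: ['structure', 'corn', 'cat'] (min_width=18, slack=0)
Line 3: ['address', 'hospital'] (min_width=16, slack=2)
Line 4: ['owl', 'make'] (min_width=8, slack=10)
Line 5: ['blackboard'] (min_width=10, slack=8)
Line 6: ['festival', 'microwave'] (min_width=18, slack=0)
Line 7: ['triangle', 'evening'] (min_width=16, slack=2)
Line 8: ['house', 'dirty'] (min_width=11, slack=7)
Line 9: ['version'] (min_width=7, slack=11)

Answer: 3 3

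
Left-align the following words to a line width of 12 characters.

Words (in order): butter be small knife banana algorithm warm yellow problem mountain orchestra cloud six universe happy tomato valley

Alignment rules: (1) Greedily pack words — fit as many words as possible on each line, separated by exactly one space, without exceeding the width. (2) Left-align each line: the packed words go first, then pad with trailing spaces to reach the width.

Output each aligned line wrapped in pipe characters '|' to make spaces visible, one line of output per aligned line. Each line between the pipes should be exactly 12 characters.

Line 1: ['butter', 'be'] (min_width=9, slack=3)
Line 2: ['small', 'knife'] (min_width=11, slack=1)
Line 3: ['banana'] (min_width=6, slack=6)
Line 4: ['algorithm'] (min_width=9, slack=3)
Line 5: ['warm', 'yellow'] (min_width=11, slack=1)
Line 6: ['problem'] (min_width=7, slack=5)
Line 7: ['mountain'] (min_width=8, slack=4)
Line 8: ['orchestra'] (min_width=9, slack=3)
Line 9: ['cloud', 'six'] (min_width=9, slack=3)
Line 10: ['universe'] (min_width=8, slack=4)
Line 11: ['happy', 'tomato'] (min_width=12, slack=0)
Line 12: ['valley'] (min_width=6, slack=6)

Answer: |butter be   |
|small knife |
|banana      |
|algorithm   |
|warm yellow |
|problem     |
|mountain    |
|orchestra   |
|cloud six   |
|universe    |
|happy tomato|
|valley      |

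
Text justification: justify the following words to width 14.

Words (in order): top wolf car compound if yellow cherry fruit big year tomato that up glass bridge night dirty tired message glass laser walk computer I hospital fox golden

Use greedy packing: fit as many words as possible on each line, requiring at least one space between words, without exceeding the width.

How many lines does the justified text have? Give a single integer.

Answer: 12

Derivation:
Line 1: ['top', 'wolf', 'car'] (min_width=12, slack=2)
Line 2: ['compound', 'if'] (min_width=11, slack=3)
Line 3: ['yellow', 'cherry'] (min_width=13, slack=1)
Line 4: ['fruit', 'big', 'year'] (min_width=14, slack=0)
Line 5: ['tomato', 'that', 'up'] (min_width=14, slack=0)
Line 6: ['glass', 'bridge'] (min_width=12, slack=2)
Line 7: ['night', 'dirty'] (min_width=11, slack=3)
Line 8: ['tired', 'message'] (min_width=13, slack=1)
Line 9: ['glass', 'laser'] (min_width=11, slack=3)
Line 10: ['walk', 'computer'] (min_width=13, slack=1)
Line 11: ['I', 'hospital', 'fox'] (min_width=14, slack=0)
Line 12: ['golden'] (min_width=6, slack=8)
Total lines: 12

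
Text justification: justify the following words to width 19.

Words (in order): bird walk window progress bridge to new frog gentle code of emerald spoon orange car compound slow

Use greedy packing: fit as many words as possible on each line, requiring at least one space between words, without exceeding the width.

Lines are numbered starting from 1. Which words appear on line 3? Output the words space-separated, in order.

Answer: new frog gentle

Derivation:
Line 1: ['bird', 'walk', 'window'] (min_width=16, slack=3)
Line 2: ['progress', 'bridge', 'to'] (min_width=18, slack=1)
Line 3: ['new', 'frog', 'gentle'] (min_width=15, slack=4)
Line 4: ['code', 'of', 'emerald'] (min_width=15, slack=4)
Line 5: ['spoon', 'orange', 'car'] (min_width=16, slack=3)
Line 6: ['compound', 'slow'] (min_width=13, slack=6)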